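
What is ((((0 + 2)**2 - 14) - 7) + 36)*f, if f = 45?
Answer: 855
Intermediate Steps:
((((0 + 2)**2 - 14) - 7) + 36)*f = ((((0 + 2)**2 - 14) - 7) + 36)*45 = (((2**2 - 14) - 7) + 36)*45 = (((4 - 14) - 7) + 36)*45 = ((-10 - 7) + 36)*45 = (-17 + 36)*45 = 19*45 = 855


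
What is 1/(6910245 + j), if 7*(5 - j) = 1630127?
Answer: 7/46741623 ≈ 1.4976e-7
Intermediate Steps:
j = -1630092/7 (j = 5 - ⅐*1630127 = 5 - 1630127/7 = -1630092/7 ≈ -2.3287e+5)
1/(6910245 + j) = 1/(6910245 - 1630092/7) = 1/(46741623/7) = 7/46741623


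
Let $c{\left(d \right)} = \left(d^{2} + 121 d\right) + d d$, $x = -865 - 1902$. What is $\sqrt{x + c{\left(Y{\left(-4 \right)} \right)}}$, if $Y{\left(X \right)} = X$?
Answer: $i \sqrt{3219} \approx 56.736 i$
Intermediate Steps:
$x = -2767$ ($x = -865 - 1902 = -2767$)
$c{\left(d \right)} = 2 d^{2} + 121 d$ ($c{\left(d \right)} = \left(d^{2} + 121 d\right) + d^{2} = 2 d^{2} + 121 d$)
$\sqrt{x + c{\left(Y{\left(-4 \right)} \right)}} = \sqrt{-2767 - 4 \left(121 + 2 \left(-4\right)\right)} = \sqrt{-2767 - 4 \left(121 - 8\right)} = \sqrt{-2767 - 452} = \sqrt{-3219} = i \sqrt{3219}$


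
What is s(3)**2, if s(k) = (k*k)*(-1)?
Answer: 81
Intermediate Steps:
s(k) = -k**2 (s(k) = k**2*(-1) = -k**2)
s(3)**2 = (-1*3**2)**2 = (-1*9)**2 = (-9)**2 = 81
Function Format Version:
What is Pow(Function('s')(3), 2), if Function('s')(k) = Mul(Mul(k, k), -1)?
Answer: 81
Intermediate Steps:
Function('s')(k) = Mul(-1, Pow(k, 2)) (Function('s')(k) = Mul(Pow(k, 2), -1) = Mul(-1, Pow(k, 2)))
Pow(Function('s')(3), 2) = Pow(Mul(-1, Pow(3, 2)), 2) = Pow(Mul(-1, 9), 2) = Pow(-9, 2) = 81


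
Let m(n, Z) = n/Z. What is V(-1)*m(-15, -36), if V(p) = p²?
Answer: 5/12 ≈ 0.41667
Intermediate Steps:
V(-1)*m(-15, -36) = (-1)²*(-15/(-36)) = 1*(-15*(-1/36)) = 1*(5/12) = 5/12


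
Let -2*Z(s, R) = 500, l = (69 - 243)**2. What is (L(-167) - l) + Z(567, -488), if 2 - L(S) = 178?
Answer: -30702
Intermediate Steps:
l = 30276 (l = (-174)**2 = 30276)
Z(s, R) = -250 (Z(s, R) = -1/2*500 = -250)
L(S) = -176 (L(S) = 2 - 1*178 = 2 - 178 = -176)
(L(-167) - l) + Z(567, -488) = (-176 - 1*30276) - 250 = (-176 - 30276) - 250 = -30452 - 250 = -30702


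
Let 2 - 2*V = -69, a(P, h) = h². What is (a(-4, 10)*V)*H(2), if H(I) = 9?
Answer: 31950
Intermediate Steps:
V = 71/2 (V = 1 - ½*(-69) = 1 + 69/2 = 71/2 ≈ 35.500)
(a(-4, 10)*V)*H(2) = (10²*(71/2))*9 = (100*(71/2))*9 = 3550*9 = 31950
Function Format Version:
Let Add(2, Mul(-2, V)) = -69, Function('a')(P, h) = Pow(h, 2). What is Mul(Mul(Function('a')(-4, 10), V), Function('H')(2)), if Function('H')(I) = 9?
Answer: 31950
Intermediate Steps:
V = Rational(71, 2) (V = Add(1, Mul(Rational(-1, 2), -69)) = Add(1, Rational(69, 2)) = Rational(71, 2) ≈ 35.500)
Mul(Mul(Function('a')(-4, 10), V), Function('H')(2)) = Mul(Mul(Pow(10, 2), Rational(71, 2)), 9) = Mul(Mul(100, Rational(71, 2)), 9) = Mul(3550, 9) = 31950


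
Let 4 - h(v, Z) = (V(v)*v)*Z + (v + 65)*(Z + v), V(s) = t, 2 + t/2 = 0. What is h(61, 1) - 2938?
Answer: -10502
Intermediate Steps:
t = -4 (t = -4 + 2*0 = -4 + 0 = -4)
V(s) = -4
h(v, Z) = 4 - (65 + v)*(Z + v) + 4*Z*v (h(v, Z) = 4 - ((-4*v)*Z + (v + 65)*(Z + v)) = 4 - (-4*Z*v + (65 + v)*(Z + v)) = 4 - ((65 + v)*(Z + v) - 4*Z*v) = 4 + (-(65 + v)*(Z + v) + 4*Z*v) = 4 - (65 + v)*(Z + v) + 4*Z*v)
h(61, 1) - 2938 = (4 - 1*61² - 65*1 - 65*61 + 3*1*61) - 2938 = (4 - 1*3721 - 65 - 3965 + 183) - 2938 = (4 - 3721 - 65 - 3965 + 183) - 2938 = -7564 - 2938 = -10502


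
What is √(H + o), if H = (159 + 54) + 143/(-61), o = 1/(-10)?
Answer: 3*√8705310/610 ≈ 14.511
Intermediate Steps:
o = -⅒ ≈ -0.10000
H = 12850/61 (H = 213 + 143*(-1/61) = 213 - 143/61 = 12850/61 ≈ 210.66)
√(H + o) = √(12850/61 - ⅒) = √(128439/610) = 3*√8705310/610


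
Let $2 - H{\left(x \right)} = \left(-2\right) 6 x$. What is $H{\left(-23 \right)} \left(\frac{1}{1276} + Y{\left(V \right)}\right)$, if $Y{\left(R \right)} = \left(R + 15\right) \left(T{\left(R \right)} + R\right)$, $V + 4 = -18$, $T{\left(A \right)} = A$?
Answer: $- \frac{53842233}{638} \approx -84392.0$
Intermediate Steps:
$H{\left(x \right)} = 2 + 12 x$ ($H{\left(x \right)} = 2 - \left(-2\right) 6 x = 2 - - 12 x = 2 + 12 x$)
$V = -22$ ($V = -4 - 18 = -22$)
$Y{\left(R \right)} = 2 R \left(15 + R\right)$ ($Y{\left(R \right)} = \left(R + 15\right) \left(R + R\right) = \left(15 + R\right) 2 R = 2 R \left(15 + R\right)$)
$H{\left(-23 \right)} \left(\frac{1}{1276} + Y{\left(V \right)}\right) = \left(2 + 12 \left(-23\right)\right) \left(\frac{1}{1276} + 2 \left(-22\right) \left(15 - 22\right)\right) = \left(2 - 276\right) \left(\frac{1}{1276} + 2 \left(-22\right) \left(-7\right)\right) = - 274 \left(\frac{1}{1276} + 308\right) = \left(-274\right) \frac{393009}{1276} = - \frac{53842233}{638}$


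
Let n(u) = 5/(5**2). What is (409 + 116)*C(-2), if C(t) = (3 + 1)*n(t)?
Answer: 420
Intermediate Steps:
n(u) = 1/5 (n(u) = 5/25 = 5*(1/25) = 1/5)
C(t) = 4/5 (C(t) = (3 + 1)*(1/5) = 4*(1/5) = 4/5)
(409 + 116)*C(-2) = (409 + 116)*(4/5) = 525*(4/5) = 420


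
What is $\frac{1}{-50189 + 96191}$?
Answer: $\frac{1}{46002} \approx 2.1738 \cdot 10^{-5}$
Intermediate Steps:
$\frac{1}{-50189 + 96191} = \frac{1}{46002}$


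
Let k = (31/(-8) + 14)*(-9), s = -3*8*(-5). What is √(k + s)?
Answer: √462/4 ≈ 5.3735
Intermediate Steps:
s = 120 (s = -24*(-5) = 120)
k = -729/8 (k = (31*(-⅛) + 14)*(-9) = (-31/8 + 14)*(-9) = (81/8)*(-9) = -729/8 ≈ -91.125)
√(k + s) = √(-729/8 + 120) = √(231/8) = √462/4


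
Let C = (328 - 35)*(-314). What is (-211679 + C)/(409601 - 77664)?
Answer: -303681/331937 ≈ -0.91488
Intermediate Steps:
C = -92002 (C = 293*(-314) = -92002)
(-211679 + C)/(409601 - 77664) = (-211679 - 92002)/(409601 - 77664) = -303681/331937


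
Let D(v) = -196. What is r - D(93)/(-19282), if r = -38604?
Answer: -372181262/9641 ≈ -38604.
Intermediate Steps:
r - D(93)/(-19282) = -38604 - (-196)/(-19282) = -38604 - (-196)*(-1)/19282 = -38604 - 1*98/9641 = -38604 - 98/9641 = -372181262/9641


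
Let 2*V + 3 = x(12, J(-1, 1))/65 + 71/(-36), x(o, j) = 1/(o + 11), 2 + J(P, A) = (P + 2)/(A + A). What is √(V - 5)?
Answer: I*√2409249310/17940 ≈ 2.736*I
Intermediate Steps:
J(P, A) = -2 + (2 + P)/(2*A) (J(P, A) = -2 + (P + 2)/(A + A) = -2 + (2 + P)/((2*A)) = -2 + (2 + P)*(1/(2*A)) = -2 + (2 + P)/(2*A))
x(o, j) = 1/(11 + o)
V = -267569/107640 (V = -3/2 + (1/((11 + 12)*65) + 71/(-36))/2 = -3/2 + ((1/65)/23 + 71*(-1/36))/2 = -3/2 + ((1/23)*(1/65) - 71/36)/2 = -3/2 + (1/1495 - 71/36)/2 = -3/2 + (½)*(-106109/53820) = -3/2 - 106109/107640 = -267569/107640 ≈ -2.4858)
√(V - 5) = √(-267569/107640 - 5) = √(-805769/107640) = I*√2409249310/17940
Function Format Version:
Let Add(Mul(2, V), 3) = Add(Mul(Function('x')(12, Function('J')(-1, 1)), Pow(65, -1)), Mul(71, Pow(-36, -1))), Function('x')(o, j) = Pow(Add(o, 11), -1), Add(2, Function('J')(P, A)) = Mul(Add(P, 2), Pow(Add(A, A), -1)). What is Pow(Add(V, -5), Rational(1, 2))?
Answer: Mul(Rational(1, 17940), I, Pow(2409249310, Rational(1, 2))) ≈ Mul(2.7360, I)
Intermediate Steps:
Function('J')(P, A) = Add(-2, Mul(Rational(1, 2), Pow(A, -1), Add(2, P))) (Function('J')(P, A) = Add(-2, Mul(Add(P, 2), Pow(Add(A, A), -1))) = Add(-2, Mul(Add(2, P), Pow(Mul(2, A), -1))) = Add(-2, Mul(Add(2, P), Mul(Rational(1, 2), Pow(A, -1)))) = Add(-2, Mul(Rational(1, 2), Pow(A, -1), Add(2, P))))
Function('x')(o, j) = Pow(Add(11, o), -1)
V = Rational(-267569, 107640) (V = Add(Rational(-3, 2), Mul(Rational(1, 2), Add(Mul(Pow(Add(11, 12), -1), Pow(65, -1)), Mul(71, Pow(-36, -1))))) = Add(Rational(-3, 2), Mul(Rational(1, 2), Add(Mul(Pow(23, -1), Rational(1, 65)), Mul(71, Rational(-1, 36))))) = Add(Rational(-3, 2), Mul(Rational(1, 2), Add(Mul(Rational(1, 23), Rational(1, 65)), Rational(-71, 36)))) = Add(Rational(-3, 2), Mul(Rational(1, 2), Add(Rational(1, 1495), Rational(-71, 36)))) = Add(Rational(-3, 2), Mul(Rational(1, 2), Rational(-106109, 53820))) = Add(Rational(-3, 2), Rational(-106109, 107640)) = Rational(-267569, 107640) ≈ -2.4858)
Pow(Add(V, -5), Rational(1, 2)) = Pow(Add(Rational(-267569, 107640), -5), Rational(1, 2)) = Pow(Rational(-805769, 107640), Rational(1, 2)) = Mul(Rational(1, 17940), I, Pow(2409249310, Rational(1, 2)))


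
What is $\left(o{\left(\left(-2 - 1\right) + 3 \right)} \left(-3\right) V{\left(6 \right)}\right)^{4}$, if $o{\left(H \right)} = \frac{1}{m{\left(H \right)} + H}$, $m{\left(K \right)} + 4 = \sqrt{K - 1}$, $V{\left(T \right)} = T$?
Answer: $\frac{104976}{\left(4 - i\right)^{4}} \approx 202.36 + 301.65 i$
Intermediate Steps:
$m{\left(K \right)} = -4 + \sqrt{-1 + K}$ ($m{\left(K \right)} = -4 + \sqrt{K - 1} = -4 + \sqrt{-1 + K}$)
$o{\left(H \right)} = \frac{1}{-4 + H + \sqrt{-1 + H}}$ ($o{\left(H \right)} = \frac{1}{\left(-4 + \sqrt{-1 + H}\right) + H} = \frac{1}{-4 + H + \sqrt{-1 + H}}$)
$\left(o{\left(\left(-2 - 1\right) + 3 \right)} \left(-3\right) V{\left(6 \right)}\right)^{4} = \left(\frac{1}{-4 + \left(\left(-2 - 1\right) + 3\right) + \sqrt{-1 + \left(\left(-2 - 1\right) + 3\right)}} \left(-3\right) 6\right)^{4} = \left(\frac{1}{-4 + \left(-3 + 3\right) + \sqrt{-1 + \left(-3 + 3\right)}} \left(-3\right) 6\right)^{4} = \left(\frac{1}{-4 + 0 + \sqrt{-1 + 0}} \left(-3\right) 6\right)^{4} = \left(\frac{1}{-4 + 0 + \sqrt{-1}} \left(-3\right) 6\right)^{4} = \left(\frac{1}{-4 + 0 + i} \left(-3\right) 6\right)^{4} = \left(\frac{1}{-4 + i} \left(-3\right) 6\right)^{4} = \left(\frac{-4 - i}{17} \left(-3\right) 6\right)^{4} = \left(- \frac{3 \left(-4 - i\right)}{17} \cdot 6\right)^{4} = \left(- \frac{18 \left(-4 - i\right)}{17}\right)^{4} = \frac{104976 \left(-4 - i\right)^{4}}{83521}$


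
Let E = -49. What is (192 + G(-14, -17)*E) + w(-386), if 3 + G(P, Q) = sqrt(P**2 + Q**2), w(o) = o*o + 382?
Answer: 149717 - 49*sqrt(485) ≈ 1.4864e+5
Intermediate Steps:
w(o) = 382 + o**2 (w(o) = o**2 + 382 = 382 + o**2)
G(P, Q) = -3 + sqrt(P**2 + Q**2)
(192 + G(-14, -17)*E) + w(-386) = (192 + (-3 + sqrt((-14)**2 + (-17)**2))*(-49)) + (382 + (-386)**2) = (192 + (-3 + sqrt(196 + 289))*(-49)) + (382 + 148996) = (192 + (-3 + sqrt(485))*(-49)) + 149378 = (192 + (147 - 49*sqrt(485))) + 149378 = (339 - 49*sqrt(485)) + 149378 = 149717 - 49*sqrt(485)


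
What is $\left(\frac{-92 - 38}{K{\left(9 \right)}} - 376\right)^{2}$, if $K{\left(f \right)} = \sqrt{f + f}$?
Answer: $\frac{1280834}{9} + \frac{48880 \sqrt{2}}{3} \approx 1.6536 \cdot 10^{5}$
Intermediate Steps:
$K{\left(f \right)} = \sqrt{2} \sqrt{f}$ ($K{\left(f \right)} = \sqrt{2 f} = \sqrt{2} \sqrt{f}$)
$\left(\frac{-92 - 38}{K{\left(9 \right)}} - 376\right)^{2} = \left(\frac{-92 - 38}{\sqrt{2} \sqrt{9}} - 376\right)^{2} = \left(- \frac{130}{\sqrt{2} \cdot 3} - 376\right)^{2} = \left(- \frac{130}{3 \sqrt{2}} - 376\right)^{2} = \left(- 130 \frac{\sqrt{2}}{6} - 376\right)^{2} = \left(- \frac{65 \sqrt{2}}{3} - 376\right)^{2} = \left(-376 - \frac{65 \sqrt{2}}{3}\right)^{2}$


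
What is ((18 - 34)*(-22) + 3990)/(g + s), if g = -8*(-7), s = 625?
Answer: 4342/681 ≈ 6.3759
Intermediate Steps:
g = 56
((18 - 34)*(-22) + 3990)/(g + s) = ((18 - 34)*(-22) + 3990)/(56 + 625) = (-16*(-22) + 3990)/681 = (352 + 3990)*(1/681) = 4342*(1/681) = 4342/681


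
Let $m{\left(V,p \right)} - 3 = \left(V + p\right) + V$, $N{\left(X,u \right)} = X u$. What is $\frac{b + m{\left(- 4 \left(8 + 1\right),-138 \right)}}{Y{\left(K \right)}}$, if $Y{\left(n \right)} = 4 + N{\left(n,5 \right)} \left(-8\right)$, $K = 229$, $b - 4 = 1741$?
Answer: $- \frac{769}{4578} \approx -0.16798$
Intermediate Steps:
$b = 1745$ ($b = 4 + 1741 = 1745$)
$m{\left(V,p \right)} = 3 + p + 2 V$ ($m{\left(V,p \right)} = 3 + \left(\left(V + p\right) + V\right) = 3 + \left(p + 2 V\right) = 3 + p + 2 V$)
$Y{\left(n \right)} = 4 - 40 n$ ($Y{\left(n \right)} = 4 + n 5 \left(-8\right) = 4 + 5 n \left(-8\right) = 4 - 40 n$)
$\frac{b + m{\left(- 4 \left(8 + 1\right),-138 \right)}}{Y{\left(K \right)}} = \frac{1745 + \left(3 - 138 + 2 \left(- 4 \left(8 + 1\right)\right)\right)}{4 - 9160} = \frac{1745 + \left(3 - 138 + 2 \left(\left(-4\right) 9\right)\right)}{4 - 9160} = \frac{1745 + \left(3 - 138 + 2 \left(-36\right)\right)}{-9156} = \left(1745 - 207\right) \left(- \frac{1}{9156}\right) = 1538 \left(- \frac{1}{9156}\right) = - \frac{769}{4578}$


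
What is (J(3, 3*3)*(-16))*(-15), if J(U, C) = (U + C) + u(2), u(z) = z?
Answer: 3360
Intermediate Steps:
J(U, C) = 2 + C + U (J(U, C) = (U + C) + 2 = (C + U) + 2 = 2 + C + U)
(J(3, 3*3)*(-16))*(-15) = ((2 + 3*3 + 3)*(-16))*(-15) = ((2 + 9 + 3)*(-16))*(-15) = (14*(-16))*(-15) = -224*(-15) = 3360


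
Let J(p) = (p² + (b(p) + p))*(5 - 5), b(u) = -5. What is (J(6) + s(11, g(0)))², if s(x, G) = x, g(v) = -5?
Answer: 121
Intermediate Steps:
J(p) = 0 (J(p) = (p² + (-5 + p))*(5 - 5) = (-5 + p + p²)*0 = 0)
(J(6) + s(11, g(0)))² = (0 + 11)² = 11² = 121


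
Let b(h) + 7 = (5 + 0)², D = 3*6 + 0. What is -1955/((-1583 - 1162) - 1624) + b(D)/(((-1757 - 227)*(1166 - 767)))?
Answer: 15171869/33907552 ≈ 0.44745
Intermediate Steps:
D = 18 (D = 18 + 0 = 18)
b(h) = 18 (b(h) = -7 + (5 + 0)² = -7 + 5² = -7 + 25 = 18)
-1955/((-1583 - 1162) - 1624) + b(D)/(((-1757 - 227)*(1166 - 767))) = -1955/((-1583 - 1162) - 1624) + 18/(((-1757 - 227)*(1166 - 767))) = -1955/(-2745 - 1624) + 18/((-1984*399)) = -1955/(-4369) + 18/(-791616) = -1955*(-1/4369) + 18*(-1/791616) = 115/257 - 3/131936 = 15171869/33907552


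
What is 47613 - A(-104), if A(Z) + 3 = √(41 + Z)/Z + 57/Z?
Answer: 4952121/104 + 3*I*√7/104 ≈ 47617.0 + 0.07632*I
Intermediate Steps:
A(Z) = -3 + 57/Z + √(41 + Z)/Z (A(Z) = -3 + (√(41 + Z)/Z + 57/Z) = -3 + (57/Z + √(41 + Z)/Z) = -3 + 57/Z + √(41 + Z)/Z)
47613 - A(-104) = 47613 - (57 + √(41 - 104) - 3*(-104))/(-104) = 47613 - (-1)*(57 + √(-63) + 312)/104 = 47613 - (-1)*(57 + 3*I*√7 + 312)/104 = 47613 - (-1)*(369 + 3*I*√7)/104 = 47613 - (-369/104 - 3*I*√7/104) = 47613 + (369/104 + 3*I*√7/104) = 4952121/104 + 3*I*√7/104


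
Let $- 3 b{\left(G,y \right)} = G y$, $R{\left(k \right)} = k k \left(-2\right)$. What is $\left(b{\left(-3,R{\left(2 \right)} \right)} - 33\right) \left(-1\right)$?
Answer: $41$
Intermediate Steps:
$R{\left(k \right)} = - 2 k^{2}$ ($R{\left(k \right)} = k^{2} \left(-2\right) = - 2 k^{2}$)
$b{\left(G,y \right)} = - \frac{G y}{3}$
$\left(b{\left(-3,R{\left(2 \right)} \right)} - 33\right) \left(-1\right) = \left(\left(- \frac{1}{3}\right) \left(-3\right) \left(- 2 \cdot 2^{2}\right) - 33\right) \left(-1\right) = \left(\left(- \frac{1}{3}\right) \left(-3\right) \left(\left(-2\right) 4\right) - 33\right) \left(-1\right) = \left(\left(- \frac{1}{3}\right) \left(-3\right) \left(-8\right) - 33\right) \left(-1\right) = \left(-8 - 33\right) \left(-1\right) = \left(-41\right) \left(-1\right) = 41$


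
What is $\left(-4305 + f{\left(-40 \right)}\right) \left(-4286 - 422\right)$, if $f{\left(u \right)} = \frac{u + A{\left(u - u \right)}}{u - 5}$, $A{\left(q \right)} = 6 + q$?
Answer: $\frac{911897228}{45} \approx 2.0264 \cdot 10^{7}$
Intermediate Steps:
$f{\left(u \right)} = \frac{6 + u}{-5 + u}$ ($f{\left(u \right)} = \frac{u + \left(6 + \left(u - u\right)\right)}{u - 5} = \frac{u + \left(6 + 0\right)}{-5 + u} = \frac{u + 6}{-5 + u} = \frac{6 + u}{-5 + u}$)
$\left(-4305 + f{\left(-40 \right)}\right) \left(-4286 - 422\right) = \left(-4305 + \frac{6 - 40}{-5 - 40}\right) \left(-4286 - 422\right) = \left(-4305 + \frac{1}{-45} \left(-34\right)\right) \left(-4708\right) = \left(-4305 - - \frac{34}{45}\right) \left(-4708\right) = \left(-4305 + \frac{34}{45}\right) \left(-4708\right) = \left(- \frac{193691}{45}\right) \left(-4708\right) = \frac{911897228}{45}$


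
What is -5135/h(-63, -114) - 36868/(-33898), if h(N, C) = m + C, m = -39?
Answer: 5285501/152541 ≈ 34.650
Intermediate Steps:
h(N, C) = -39 + C
-5135/h(-63, -114) - 36868/(-33898) = -5135/(-39 - 114) - 36868/(-33898) = -5135/(-153) - 36868*(-1/33898) = -5135*(-1/153) + 18434/16949 = 5135/153 + 18434/16949 = 5285501/152541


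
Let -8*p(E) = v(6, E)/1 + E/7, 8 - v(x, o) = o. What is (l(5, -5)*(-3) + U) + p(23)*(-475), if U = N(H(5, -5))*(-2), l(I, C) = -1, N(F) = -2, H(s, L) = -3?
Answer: -19279/28 ≈ -688.54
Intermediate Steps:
v(x, o) = 8 - o
U = 4 (U = -2*(-2) = 4)
p(E) = -1 + 3*E/28 (p(E) = -((8 - E)/1 + E/7)/8 = -((8 - E)*1 + E*(⅐))/8 = -((8 - E) + E/7)/8 = -(8 - 6*E/7)/8 = -1 + 3*E/28)
(l(5, -5)*(-3) + U) + p(23)*(-475) = (-1*(-3) + 4) + (-1 + (3/28)*23)*(-475) = (3 + 4) + (-1 + 69/28)*(-475) = 7 + (41/28)*(-475) = 7 - 19475/28 = -19279/28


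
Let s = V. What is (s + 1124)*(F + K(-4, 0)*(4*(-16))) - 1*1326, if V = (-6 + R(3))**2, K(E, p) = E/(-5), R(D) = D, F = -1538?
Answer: -9009448/5 ≈ -1.8019e+6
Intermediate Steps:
K(E, p) = -E/5 (K(E, p) = E*(-1/5) = -E/5)
V = 9 (V = (-6 + 3)**2 = (-3)**2 = 9)
s = 9
(s + 1124)*(F + K(-4, 0)*(4*(-16))) - 1*1326 = (9 + 1124)*(-1538 + (-1/5*(-4))*(4*(-16))) - 1*1326 = 1133*(-1538 + (4/5)*(-64)) - 1326 = 1133*(-1538 - 256/5) - 1326 = 1133*(-7946/5) - 1326 = -9002818/5 - 1326 = -9009448/5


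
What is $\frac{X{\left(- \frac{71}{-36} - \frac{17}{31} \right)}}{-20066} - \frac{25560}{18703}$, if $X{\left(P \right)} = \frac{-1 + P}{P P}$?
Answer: $- \frac{647504464322682}{473794353346279} \approx -1.3666$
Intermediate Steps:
$X{\left(P \right)} = \frac{-1 + P}{P^{2}}$
$\frac{X{\left(- \frac{71}{-36} - \frac{17}{31} \right)}}{-20066} - \frac{25560}{18703} = \frac{\frac{1}{\left(- \frac{71}{-36} - \frac{17}{31}\right)^{2}} \left(-1 - \left(- \frac{71}{36} + \frac{17}{31}\right)\right)}{-20066} - \frac{25560}{18703} = \frac{-1 - - \frac{1589}{1116}}{\left(\left(-71\right) \left(- \frac{1}{36}\right) - \frac{17}{31}\right)^{2}} \left(- \frac{1}{20066}\right) - \frac{25560}{18703} = \frac{-1 + \left(\frac{71}{36} - \frac{17}{31}\right)}{\left(\frac{71}{36} - \frac{17}{31}\right)^{2}} \left(- \frac{1}{20066}\right) - \frac{25560}{18703} = \frac{-1 + \frac{1589}{1116}}{\frac{2524921}{1245456}} \left(- \frac{1}{20066}\right) - \frac{25560}{18703} = \frac{1245456}{2524921} \cdot \frac{473}{1116} \left(- \frac{1}{20066}\right) - \frac{25560}{18703} = \frac{527868}{2524921} \left(- \frac{1}{20066}\right) - \frac{25560}{18703} = - \frac{263934}{25332532393} - \frac{25560}{18703} = - \frac{647504464322682}{473794353346279}$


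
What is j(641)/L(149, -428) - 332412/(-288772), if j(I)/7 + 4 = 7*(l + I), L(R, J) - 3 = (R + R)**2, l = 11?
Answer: 9684528681/6411243751 ≈ 1.5106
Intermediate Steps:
L(R, J) = 3 + 4*R**2 (L(R, J) = 3 + (R + R)**2 = 3 + (2*R)**2 = 3 + 4*R**2)
j(I) = 511 + 49*I (j(I) = -28 + 7*(7*(11 + I)) = -28 + 7*(77 + 7*I) = -28 + (539 + 49*I) = 511 + 49*I)
j(641)/L(149, -428) - 332412/(-288772) = (511 + 49*641)/(3 + 4*149**2) - 332412/(-288772) = (511 + 31409)/(3 + 4*22201) - 332412*(-1/288772) = 31920/(3 + 88804) + 83103/72193 = 31920/88807 + 83103/72193 = 9684528681/6411243751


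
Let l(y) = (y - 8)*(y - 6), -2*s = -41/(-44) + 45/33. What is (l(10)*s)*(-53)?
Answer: 5353/11 ≈ 486.64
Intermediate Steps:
s = -101/88 (s = -(-41/(-44) + 45/33)/2 = -(-41*(-1/44) + 45*(1/33))/2 = -(41/44 + 15/11)/2 = -½*101/44 = -101/88 ≈ -1.1477)
l(y) = (-8 + y)*(-6 + y)
(l(10)*s)*(-53) = ((48 + 10² - 14*10)*(-101/88))*(-53) = ((48 + 100 - 140)*(-101/88))*(-53) = (8*(-101/88))*(-53) = -101/11*(-53) = 5353/11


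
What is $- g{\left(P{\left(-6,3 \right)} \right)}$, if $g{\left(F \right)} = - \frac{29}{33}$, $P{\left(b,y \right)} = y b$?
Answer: $\frac{29}{33} \approx 0.87879$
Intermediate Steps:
$P{\left(b,y \right)} = b y$
$g{\left(F \right)} = - \frac{29}{33}$ ($g{\left(F \right)} = \left(-29\right) \frac{1}{33} = - \frac{29}{33}$)
$- g{\left(P{\left(-6,3 \right)} \right)} = \left(-1\right) \left(- \frac{29}{33}\right) = \frac{29}{33}$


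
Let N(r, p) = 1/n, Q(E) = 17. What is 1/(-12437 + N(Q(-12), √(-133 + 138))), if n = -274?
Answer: -274/3407739 ≈ -8.0405e-5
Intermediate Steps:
N(r, p) = -1/274 (N(r, p) = 1/(-274) = -1/274)
1/(-12437 + N(Q(-12), √(-133 + 138))) = 1/(-12437 - 1/274) = 1/(-3407739/274) = -274/3407739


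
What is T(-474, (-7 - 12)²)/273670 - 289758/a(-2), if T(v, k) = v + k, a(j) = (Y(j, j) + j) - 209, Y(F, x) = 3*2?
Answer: 15859609739/11220470 ≈ 1413.5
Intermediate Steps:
Y(F, x) = 6
a(j) = -203 + j (a(j) = (6 + j) - 209 = -203 + j)
T(v, k) = k + v
T(-474, (-7 - 12)²)/273670 - 289758/a(-2) = ((-7 - 12)² - 474)/273670 - 289758/(-203 - 2) = ((-19)² - 474)*(1/273670) - 289758/(-205) = (361 - 474)*(1/273670) - 289758*(-1/205) = -113*1/273670 + 289758/205 = -113/273670 + 289758/205 = 15859609739/11220470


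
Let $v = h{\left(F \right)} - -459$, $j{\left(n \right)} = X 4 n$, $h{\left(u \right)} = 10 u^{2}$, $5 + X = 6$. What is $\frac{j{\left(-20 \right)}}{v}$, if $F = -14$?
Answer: $- \frac{80}{2419} \approx -0.033072$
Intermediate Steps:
$X = 1$ ($X = -5 + 6 = 1$)
$j{\left(n \right)} = 4 n$ ($j{\left(n \right)} = 1 \cdot 4 n = 4 n$)
$v = 2419$ ($v = 10 \left(-14\right)^{2} - -459 = 10 \cdot 196 + 459 = 1960 + 459 = 2419$)
$\frac{j{\left(-20 \right)}}{v} = \frac{4 \left(-20\right)}{2419} = \left(-80\right) \frac{1}{2419} = - \frac{80}{2419}$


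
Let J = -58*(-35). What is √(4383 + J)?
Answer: 11*√53 ≈ 80.081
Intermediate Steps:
J = 2030
√(4383 + J) = √(4383 + 2030) = √6413 = 11*√53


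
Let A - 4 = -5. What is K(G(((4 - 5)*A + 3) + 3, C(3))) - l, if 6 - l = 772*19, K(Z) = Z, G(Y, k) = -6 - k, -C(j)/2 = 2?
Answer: 14660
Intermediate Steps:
A = -1 (A = 4 - 5 = -1)
C(j) = -4 (C(j) = -2*2 = -4)
l = -14662 (l = 6 - 772*19 = 6 - 1*14668 = 6 - 14668 = -14662)
K(G(((4 - 5)*A + 3) + 3, C(3))) - l = (-6 - 1*(-4)) - 1*(-14662) = (-6 + 4) + 14662 = -2 + 14662 = 14660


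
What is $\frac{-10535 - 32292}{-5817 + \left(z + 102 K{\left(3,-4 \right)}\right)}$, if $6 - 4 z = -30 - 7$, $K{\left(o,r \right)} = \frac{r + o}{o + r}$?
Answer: $\frac{171308}{22817} \approx 7.5079$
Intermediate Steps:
$K{\left(o,r \right)} = 1$ ($K{\left(o,r \right)} = \frac{o + r}{o + r} = 1$)
$z = \frac{43}{4}$ ($z = \frac{3}{2} - \frac{-30 - 7}{4} = \frac{3}{2} - - \frac{37}{4} = \frac{3}{2} + \frac{37}{4} = \frac{43}{4} \approx 10.75$)
$\frac{-10535 - 32292}{-5817 + \left(z + 102 K{\left(3,-4 \right)}\right)} = \frac{-10535 - 32292}{-5817 + \left(\frac{43}{4} + 102 \cdot 1\right)} = - \frac{42827}{-5817 + \left(\frac{43}{4} + 102\right)} = - \frac{42827}{-5817 + \frac{451}{4}} = - \frac{42827}{- \frac{22817}{4}} = \left(-42827\right) \left(- \frac{4}{22817}\right) = \frac{171308}{22817}$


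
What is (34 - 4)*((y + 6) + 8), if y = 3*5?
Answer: 870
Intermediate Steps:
y = 15
(34 - 4)*((y + 6) + 8) = (34 - 4)*((15 + 6) + 8) = 30*(21 + 8) = 30*29 = 870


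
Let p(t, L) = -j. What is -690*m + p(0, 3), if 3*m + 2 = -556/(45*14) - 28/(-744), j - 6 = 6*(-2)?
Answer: 1289621/1953 ≈ 660.33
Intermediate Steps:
j = -6 (j = 6 + 6*(-2) = 6 - 12 = -6)
m = -55561/58590 (m = -2/3 + (-556/(45*14) - 28/(-744))/3 = -2/3 + (-556/630 - 28*(-1/744))/3 = -2/3 + (-556*1/630 + 7/186)/3 = -2/3 + (-278/315 + 7/186)/3 = -2/3 + (1/3)*(-16501/19530) = -2/3 - 16501/58590 = -55561/58590 ≈ -0.94830)
p(t, L) = 6 (p(t, L) = -1*(-6) = 6)
-690*m + p(0, 3) = -690*(-55561/58590) + 6 = 1277903/1953 + 6 = 1289621/1953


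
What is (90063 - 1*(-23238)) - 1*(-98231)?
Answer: 211532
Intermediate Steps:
(90063 - 1*(-23238)) - 1*(-98231) = (90063 + 23238) + 98231 = 113301 + 98231 = 211532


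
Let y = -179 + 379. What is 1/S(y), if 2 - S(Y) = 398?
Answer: -1/396 ≈ -0.0025253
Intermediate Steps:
y = 200
S(Y) = -396 (S(Y) = 2 - 1*398 = 2 - 398 = -396)
1/S(y) = 1/(-396) = -1/396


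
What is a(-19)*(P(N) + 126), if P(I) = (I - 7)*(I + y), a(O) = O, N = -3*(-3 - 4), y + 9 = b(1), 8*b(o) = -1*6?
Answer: -10773/2 ≈ -5386.5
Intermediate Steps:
b(o) = -3/4 (b(o) = (-1*6)/8 = (1/8)*(-6) = -3/4)
y = -39/4 (y = -9 - 3/4 = -39/4 ≈ -9.7500)
N = 21 (N = -3*(-7) = 21)
P(I) = (-7 + I)*(-39/4 + I) (P(I) = (I - 7)*(I - 39/4) = (-7 + I)*(-39/4 + I))
a(-19)*(P(N) + 126) = -19*((273/4 + 21**2 - 67/4*21) + 126) = -19*((273/4 + 441 - 1407/4) + 126) = -19*(315/2 + 126) = -19*567/2 = -10773/2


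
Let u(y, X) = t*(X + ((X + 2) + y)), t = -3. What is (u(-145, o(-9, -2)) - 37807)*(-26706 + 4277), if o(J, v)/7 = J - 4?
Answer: 826104928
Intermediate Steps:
o(J, v) = -28 + 7*J (o(J, v) = 7*(J - 4) = 7*(-4 + J) = -28 + 7*J)
u(y, X) = -6 - 6*X - 3*y (u(y, X) = -3*(X + ((X + 2) + y)) = -3*(X + ((2 + X) + y)) = -3*(X + (2 + X + y)) = -3*(2 + y + 2*X) = -6 - 6*X - 3*y)
(u(-145, o(-9, -2)) - 37807)*(-26706 + 4277) = ((-6 - 6*(-28 + 7*(-9)) - 3*(-145)) - 37807)*(-26706 + 4277) = ((-6 - 6*(-28 - 63) + 435) - 37807)*(-22429) = ((-6 - 6*(-91) + 435) - 37807)*(-22429) = ((-6 + 546 + 435) - 37807)*(-22429) = (975 - 37807)*(-22429) = -36832*(-22429) = 826104928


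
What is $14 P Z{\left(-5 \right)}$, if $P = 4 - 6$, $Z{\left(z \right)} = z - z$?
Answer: $0$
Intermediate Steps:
$Z{\left(z \right)} = 0$
$P = -2$
$14 P Z{\left(-5 \right)} = 14 \left(-2\right) 0 = \left(-28\right) 0 = 0$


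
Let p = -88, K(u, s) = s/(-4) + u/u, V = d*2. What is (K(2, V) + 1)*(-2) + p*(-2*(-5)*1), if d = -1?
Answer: -885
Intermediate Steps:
V = -2 (V = -1*2 = -2)
K(u, s) = 1 - s/4 (K(u, s) = s*(-¼) + 1 = -s/4 + 1 = 1 - s/4)
(K(2, V) + 1)*(-2) + p*(-2*(-5)*1) = ((1 - ¼*(-2)) + 1)*(-2) - 88*(-2*(-5)) = ((1 + ½) + 1)*(-2) - 880 = (3/2 + 1)*(-2) - 88*10 = (5/2)*(-2) - 880 = -5 - 880 = -885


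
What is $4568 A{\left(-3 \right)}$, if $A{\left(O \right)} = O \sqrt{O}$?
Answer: $- 13704 i \sqrt{3} \approx - 23736.0 i$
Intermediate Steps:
$A{\left(O \right)} = O^{\frac{3}{2}}$
$4568 A{\left(-3 \right)} = 4568 \left(-3\right)^{\frac{3}{2}} = 4568 \left(- 3 i \sqrt{3}\right) = - 13704 i \sqrt{3}$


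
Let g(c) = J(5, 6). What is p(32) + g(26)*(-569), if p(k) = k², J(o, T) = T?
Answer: -2390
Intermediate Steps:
g(c) = 6
p(32) + g(26)*(-569) = 32² + 6*(-569) = 1024 - 3414 = -2390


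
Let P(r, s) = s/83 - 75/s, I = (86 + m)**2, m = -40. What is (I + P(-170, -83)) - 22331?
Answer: -1677853/83 ≈ -20215.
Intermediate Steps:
I = 2116 (I = (86 - 40)**2 = 46**2 = 2116)
P(r, s) = -75/s + s/83 (P(r, s) = s*(1/83) - 75/s = s/83 - 75/s = -75/s + s/83)
(I + P(-170, -83)) - 22331 = (2116 + (-75/(-83) + (1/83)*(-83))) - 22331 = (2116 + (-75*(-1/83) - 1)) - 22331 = (2116 + (75/83 - 1)) - 22331 = (2116 - 8/83) - 22331 = 175620/83 - 22331 = -1677853/83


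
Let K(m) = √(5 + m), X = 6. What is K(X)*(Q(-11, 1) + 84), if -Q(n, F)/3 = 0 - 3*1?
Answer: 93*√11 ≈ 308.45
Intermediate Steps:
Q(n, F) = 9 (Q(n, F) = -3*(0 - 3*1) = -3*(0 - 3) = -3*(-3) = 9)
K(X)*(Q(-11, 1) + 84) = √(5 + 6)*(9 + 84) = √11*93 = 93*√11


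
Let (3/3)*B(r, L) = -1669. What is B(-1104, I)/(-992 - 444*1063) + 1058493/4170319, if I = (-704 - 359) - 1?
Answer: 507589345663/1972410755516 ≈ 0.25734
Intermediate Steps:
I = -1064 (I = -1063 - 1 = -1064)
B(r, L) = -1669
B(-1104, I)/(-992 - 444*1063) + 1058493/4170319 = -1669/(-992 - 444*1063) + 1058493/4170319 = -1669/(-992 - 471972) + 1058493*(1/4170319) = -1669/(-472964) + 1058493/4170319 = -1669*(-1/472964) + 1058493/4170319 = 1669/472964 + 1058493/4170319 = 507589345663/1972410755516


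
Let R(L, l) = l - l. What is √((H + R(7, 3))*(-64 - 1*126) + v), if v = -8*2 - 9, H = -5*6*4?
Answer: 5*√911 ≈ 150.91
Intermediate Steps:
R(L, l) = 0
H = -120 (H = -30*4 = -120)
v = -25 (v = -16 - 9 = -25)
√((H + R(7, 3))*(-64 - 1*126) + v) = √((-120 + 0)*(-64 - 1*126) - 25) = √(-120*(-64 - 126) - 25) = √(-120*(-190) - 25) = √(22800 - 25) = √22775 = 5*√911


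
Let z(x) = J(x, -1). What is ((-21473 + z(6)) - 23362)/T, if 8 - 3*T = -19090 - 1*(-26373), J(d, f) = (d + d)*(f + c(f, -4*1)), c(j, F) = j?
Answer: 44859/2425 ≈ 18.499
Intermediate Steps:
J(d, f) = 4*d*f (J(d, f) = (d + d)*(f + f) = (2*d)*(2*f) = 4*d*f)
z(x) = -4*x (z(x) = 4*x*(-1) = -4*x)
T = -2425 (T = 8/3 - (-19090 - 1*(-26373))/3 = 8/3 - (-19090 + 26373)/3 = 8/3 - ⅓*7283 = 8/3 - 7283/3 = -2425)
((-21473 + z(6)) - 23362)/T = ((-21473 - 4*6) - 23362)/(-2425) = ((-21473 - 24) - 23362)*(-1/2425) = (-21497 - 23362)*(-1/2425) = -44859*(-1/2425) = 44859/2425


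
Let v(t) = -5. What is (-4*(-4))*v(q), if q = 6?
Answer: -80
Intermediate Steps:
(-4*(-4))*v(q) = -4*(-4)*(-5) = 16*(-5) = -80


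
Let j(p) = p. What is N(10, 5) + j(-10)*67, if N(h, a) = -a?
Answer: -675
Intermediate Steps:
N(10, 5) + j(-10)*67 = -1*5 - 10*67 = -5 - 670 = -675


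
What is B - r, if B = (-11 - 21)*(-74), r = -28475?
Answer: 30843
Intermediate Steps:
B = 2368 (B = -32*(-74) = 2368)
B - r = 2368 - 1*(-28475) = 2368 + 28475 = 30843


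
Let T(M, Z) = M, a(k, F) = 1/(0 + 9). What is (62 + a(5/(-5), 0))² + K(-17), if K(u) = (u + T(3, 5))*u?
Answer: 331759/81 ≈ 4095.8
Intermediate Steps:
a(k, F) = ⅑ (a(k, F) = 1/9 = ⅑)
K(u) = u*(3 + u) (K(u) = (u + 3)*u = (3 + u)*u = u*(3 + u))
(62 + a(5/(-5), 0))² + K(-17) = (62 + ⅑)² - 17*(3 - 17) = (559/9)² - 17*(-14) = 312481/81 + 238 = 331759/81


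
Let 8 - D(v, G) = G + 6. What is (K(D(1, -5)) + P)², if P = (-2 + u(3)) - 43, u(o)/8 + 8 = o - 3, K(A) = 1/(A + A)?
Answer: 2325625/196 ≈ 11865.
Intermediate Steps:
D(v, G) = 2 - G (D(v, G) = 8 - (G + 6) = 8 - (6 + G) = 8 + (-6 - G) = 2 - G)
K(A) = 1/(2*A)
u(o) = -88 + 8*o (u(o) = -64 + 8*(o - 3) = -64 + 8*(-3 + o) = -64 + (-24 + 8*o) = -88 + 8*o)
P = -109 (P = (-2 + (-88 + 8*3)) - 43 = (-2 + (-88 + 24)) - 43 = (-2 - 64) - 43 = -66 - 43 = -109)
(K(D(1, -5)) + P)² = (1/(2*(2 - 1*(-5))) - 109)² = (1/(2*(2 + 5)) - 109)² = ((½)/7 - 109)² = ((½)*(⅐) - 109)² = (1/14 - 109)² = (-1525/14)² = 2325625/196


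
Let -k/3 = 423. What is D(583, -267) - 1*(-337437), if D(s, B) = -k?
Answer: 338706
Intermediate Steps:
k = -1269 (k = -3*423 = -1269)
D(s, B) = 1269 (D(s, B) = -1*(-1269) = 1269)
D(583, -267) - 1*(-337437) = 1269 - 1*(-337437) = 1269 + 337437 = 338706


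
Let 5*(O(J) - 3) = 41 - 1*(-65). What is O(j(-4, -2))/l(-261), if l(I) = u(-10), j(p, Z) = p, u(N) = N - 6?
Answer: -121/80 ≈ -1.5125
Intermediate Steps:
u(N) = -6 + N
O(J) = 121/5 (O(J) = 3 + (41 - 1*(-65))/5 = 3 + (41 + 65)/5 = 3 + (⅕)*106 = 3 + 106/5 = 121/5)
l(I) = -16 (l(I) = -6 - 10 = -16)
O(j(-4, -2))/l(-261) = (121/5)/(-16) = (121/5)*(-1/16) = -121/80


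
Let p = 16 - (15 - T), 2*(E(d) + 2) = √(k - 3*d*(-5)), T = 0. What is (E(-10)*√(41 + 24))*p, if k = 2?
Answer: √65*(-2 + I*√37) ≈ -16.125 + 49.041*I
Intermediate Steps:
E(d) = -2 + √(2 + 15*d)/2 (E(d) = -2 + √(2 - 3*d*(-5))/2 = -2 + √(2 + 15*d)/2)
p = 1 (p = 16 - (15 - 1*0) = 16 - (15 + 0) = 16 - 1*15 = 16 - 15 = 1)
(E(-10)*√(41 + 24))*p = ((-2 + √(2 + 15*(-10))/2)*√(41 + 24))*1 = ((-2 + √(2 - 150)/2)*√65)*1 = ((-2 + √(-148)/2)*√65)*1 = ((-2 + (2*I*√37)/2)*√65)*1 = ((-2 + I*√37)*√65)*1 = (√65*(-2 + I*√37))*1 = √65*(-2 + I*√37)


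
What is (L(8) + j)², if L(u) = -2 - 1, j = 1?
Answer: 4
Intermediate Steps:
L(u) = -3
(L(8) + j)² = (-3 + 1)² = (-2)² = 4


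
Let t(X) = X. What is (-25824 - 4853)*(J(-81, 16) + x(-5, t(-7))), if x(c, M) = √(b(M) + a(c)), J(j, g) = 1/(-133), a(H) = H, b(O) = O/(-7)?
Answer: 30677/133 - 61354*I ≈ 230.65 - 61354.0*I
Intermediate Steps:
b(O) = -O/7 (b(O) = O*(-⅐) = -O/7)
J(j, g) = -1/133
x(c, M) = √(c - M/7) (x(c, M) = √(-M/7 + c) = √(c - M/7))
(-25824 - 4853)*(J(-81, 16) + x(-5, t(-7))) = (-25824 - 4853)*(-1/133 + √(-7*(-7) + 49*(-5))/7) = -30677*(-1/133 + √(49 - 245)/7) = -30677*(-1/133 + √(-196)/7) = -30677*(-1/133 + (14*I)/7) = -30677*(-1/133 + 2*I) = 30677/133 - 61354*I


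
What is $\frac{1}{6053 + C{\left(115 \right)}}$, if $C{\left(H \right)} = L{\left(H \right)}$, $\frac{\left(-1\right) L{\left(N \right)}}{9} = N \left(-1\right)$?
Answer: $\frac{1}{7088} \approx 0.00014108$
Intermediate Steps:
$L{\left(N \right)} = 9 N$ ($L{\left(N \right)} = - 9 N \left(-1\right) = - 9 \left(- N\right) = 9 N$)
$C{\left(H \right)} = 9 H$
$\frac{1}{6053 + C{\left(115 \right)}} = \frac{1}{6053 + 9 \cdot 115} = \frac{1}{6053 + 1035} = \frac{1}{7088}$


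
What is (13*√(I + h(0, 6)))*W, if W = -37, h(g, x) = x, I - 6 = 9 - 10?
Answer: -481*√11 ≈ -1595.3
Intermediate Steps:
I = 5 (I = 6 + (9 - 10) = 6 - 1 = 5)
(13*√(I + h(0, 6)))*W = (13*√(5 + 6))*(-37) = (13*√11)*(-37) = -481*√11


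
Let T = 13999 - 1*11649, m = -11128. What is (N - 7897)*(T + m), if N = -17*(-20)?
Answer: 66335346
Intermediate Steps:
N = 340
T = 2350 (T = 13999 - 11649 = 2350)
(N - 7897)*(T + m) = (340 - 7897)*(2350 - 11128) = -7557*(-8778) = 66335346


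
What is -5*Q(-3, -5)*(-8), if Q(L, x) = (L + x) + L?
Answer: -440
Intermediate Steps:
Q(L, x) = x + 2*L
-5*Q(-3, -5)*(-8) = -5*(-5 + 2*(-3))*(-8) = -5*(-5 - 6)*(-8) = -5*(-11)*(-8) = 55*(-8) = -440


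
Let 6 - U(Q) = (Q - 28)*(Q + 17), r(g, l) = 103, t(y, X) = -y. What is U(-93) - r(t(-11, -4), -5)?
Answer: -9293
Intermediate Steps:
U(Q) = 6 - (-28 + Q)*(17 + Q) (U(Q) = 6 - (Q - 28)*(Q + 17) = 6 - (-28 + Q)*(17 + Q))
U(-93) - r(t(-11, -4), -5) = (482 - 1*(-93)**2 + 11*(-93)) - 1*103 = (482 - 1*8649 - 1023) - 103 = (482 - 8649 - 1023) - 103 = -9190 - 103 = -9293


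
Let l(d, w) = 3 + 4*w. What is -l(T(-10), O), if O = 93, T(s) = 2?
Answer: -375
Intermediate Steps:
-l(T(-10), O) = -(3 + 4*93) = -(3 + 372) = -1*375 = -375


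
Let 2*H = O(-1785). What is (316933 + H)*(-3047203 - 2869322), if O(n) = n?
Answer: -3739723038525/2 ≈ -1.8699e+12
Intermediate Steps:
H = -1785/2 (H = (½)*(-1785) = -1785/2 ≈ -892.50)
(316933 + H)*(-3047203 - 2869322) = (316933 - 1785/2)*(-3047203 - 2869322) = (632081/2)*(-5916525) = -3739723038525/2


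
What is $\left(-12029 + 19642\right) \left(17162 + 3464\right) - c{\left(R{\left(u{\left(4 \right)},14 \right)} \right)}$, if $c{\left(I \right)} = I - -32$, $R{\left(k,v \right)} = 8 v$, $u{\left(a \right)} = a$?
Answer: $157025594$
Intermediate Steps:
$c{\left(I \right)} = 32 + I$ ($c{\left(I \right)} = I + 32 = 32 + I$)
$\left(-12029 + 19642\right) \left(17162 + 3464\right) - c{\left(R{\left(u{\left(4 \right)},14 \right)} \right)} = \left(-12029 + 19642\right) \left(17162 + 3464\right) - \left(32 + 8 \cdot 14\right) = 7613 \cdot 20626 - \left(32 + 112\right) = 157025738 - 144 = 157025594$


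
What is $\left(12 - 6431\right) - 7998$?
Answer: $-14417$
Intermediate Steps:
$\left(12 - 6431\right) - 7998 = -6419 - 7998 = -14417$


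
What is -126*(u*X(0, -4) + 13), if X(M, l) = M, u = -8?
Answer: -1638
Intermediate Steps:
-126*(u*X(0, -4) + 13) = -126*(-8*0 + 13) = -126*(0 + 13) = -126*13 = -1638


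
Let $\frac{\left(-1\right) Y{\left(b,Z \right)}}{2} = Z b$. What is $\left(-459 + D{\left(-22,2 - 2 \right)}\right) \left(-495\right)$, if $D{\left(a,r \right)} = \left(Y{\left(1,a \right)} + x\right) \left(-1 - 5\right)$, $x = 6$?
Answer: $375705$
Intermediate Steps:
$Y{\left(b,Z \right)} = - 2 Z b$
$D{\left(a,r \right)} = -36 + 12 a$ ($D{\left(a,r \right)} = \left(\left(-2\right) a 1 + 6\right) \left(-1 - 5\right) = \left(- 2 a + 6\right) \left(-6\right) = \left(6 - 2 a\right) \left(-6\right) = -36 + 12 a$)
$\left(-459 + D{\left(-22,2 - 2 \right)}\right) \left(-495\right) = \left(-459 + \left(-36 + 12 \left(-22\right)\right)\right) \left(-495\right) = \left(-459 - 300\right) \left(-495\right) = \left(-759\right) \left(-495\right) = 375705$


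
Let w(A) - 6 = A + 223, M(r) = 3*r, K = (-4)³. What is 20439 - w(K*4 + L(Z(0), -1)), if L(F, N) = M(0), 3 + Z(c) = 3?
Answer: 20466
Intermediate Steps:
Z(c) = 0 (Z(c) = -3 + 3 = 0)
K = -64
L(F, N) = 0 (L(F, N) = 3*0 = 0)
w(A) = 229 + A (w(A) = 6 + (A + 223) = 6 + (223 + A) = 229 + A)
20439 - w(K*4 + L(Z(0), -1)) = 20439 - (229 + (-64*4 + 0)) = 20439 - (229 + (-256 + 0)) = 20439 - (229 - 256) = 20439 - 1*(-27) = 20439 + 27 = 20466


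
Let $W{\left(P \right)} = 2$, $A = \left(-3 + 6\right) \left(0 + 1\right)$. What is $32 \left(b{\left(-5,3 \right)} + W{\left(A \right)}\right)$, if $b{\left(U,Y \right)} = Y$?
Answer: $160$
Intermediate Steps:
$A = 3$ ($A = 3 \cdot 1 = 3$)
$32 \left(b{\left(-5,3 \right)} + W{\left(A \right)}\right) = 32 \left(3 + 2\right) = 32 \cdot 5 = 160$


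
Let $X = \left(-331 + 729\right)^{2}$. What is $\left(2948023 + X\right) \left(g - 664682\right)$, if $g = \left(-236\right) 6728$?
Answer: $-6997195753230$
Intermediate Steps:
$X = 158404$ ($X = 398^{2} = 158404$)
$g = -1587808$
$\left(2948023 + X\right) \left(g - 664682\right) = \left(2948023 + 158404\right) \left(-1587808 - 664682\right) = 3106427 \left(-2252490\right) = -6997195753230$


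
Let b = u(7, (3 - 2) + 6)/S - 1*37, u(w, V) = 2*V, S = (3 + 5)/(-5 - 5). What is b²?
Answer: 11881/4 ≈ 2970.3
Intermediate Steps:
S = -⅘ (S = 8/(-10) = 8*(-⅒) = -⅘ ≈ -0.80000)
b = -109/2 (b = (2*((3 - 2) + 6))/(-⅘) - 1*37 = (2*(1 + 6))*(-5/4) - 37 = (2*7)*(-5/4) - 37 = 14*(-5/4) - 37 = -35/2 - 37 = -109/2 ≈ -54.500)
b² = (-109/2)² = 11881/4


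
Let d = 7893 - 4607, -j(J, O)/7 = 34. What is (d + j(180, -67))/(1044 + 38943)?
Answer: 1016/13329 ≈ 0.076225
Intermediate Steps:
j(J, O) = -238 (j(J, O) = -7*34 = -238)
d = 3286
(d + j(180, -67))/(1044 + 38943) = (3286 - 238)/(1044 + 38943) = 3048/39987 = 3048*(1/39987) = 1016/13329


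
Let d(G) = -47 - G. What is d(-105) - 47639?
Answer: -47581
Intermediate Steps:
d(-105) - 47639 = (-47 - 1*(-105)) - 47639 = (-47 + 105) - 47639 = 58 - 47639 = -47581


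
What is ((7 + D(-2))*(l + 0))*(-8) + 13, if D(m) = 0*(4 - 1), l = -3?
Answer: 181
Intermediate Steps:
D(m) = 0 (D(m) = 0*3 = 0)
((7 + D(-2))*(l + 0))*(-8) + 13 = ((7 + 0)*(-3 + 0))*(-8) + 13 = (7*(-3))*(-8) + 13 = -21*(-8) + 13 = 168 + 13 = 181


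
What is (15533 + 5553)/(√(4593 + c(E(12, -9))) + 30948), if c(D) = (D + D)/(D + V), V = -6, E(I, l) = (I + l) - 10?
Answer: 8483403864/12451063429 - 21086*√776399/12451063429 ≈ 0.67985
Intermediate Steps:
E(I, l) = -10 + I + l
c(D) = 2*D/(-6 + D) (c(D) = (D + D)/(D - 6) = (2*D)/(-6 + D) = 2*D/(-6 + D))
(15533 + 5553)/(√(4593 + c(E(12, -9))) + 30948) = (15533 + 5553)/(√(4593 + 2*(-10 + 12 - 9)/(-6 + (-10 + 12 - 9))) + 30948) = 21086/(√(4593 + 2*(-7)/(-6 - 7)) + 30948) = 21086/(√(4593 + 2*(-7)/(-13)) + 30948) = 21086/(√(4593 + 2*(-7)*(-1/13)) + 30948) = 21086/(√(4593 + 14/13) + 30948) = 21086/(√(59723/13) + 30948) = 21086/(√776399/13 + 30948) = 21086/(30948 + √776399/13)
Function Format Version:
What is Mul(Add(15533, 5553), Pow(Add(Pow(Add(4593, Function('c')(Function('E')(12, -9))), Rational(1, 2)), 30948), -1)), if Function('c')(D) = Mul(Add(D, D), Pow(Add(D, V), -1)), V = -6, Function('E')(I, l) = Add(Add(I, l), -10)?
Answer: Add(Rational(8483403864, 12451063429), Mul(Rational(-21086, 12451063429), Pow(776399, Rational(1, 2)))) ≈ 0.67985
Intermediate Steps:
Function('E')(I, l) = Add(-10, I, l)
Function('c')(D) = Mul(2, D, Pow(Add(-6, D), -1)) (Function('c')(D) = Mul(Add(D, D), Pow(Add(D, -6), -1)) = Mul(Mul(2, D), Pow(Add(-6, D), -1)) = Mul(2, D, Pow(Add(-6, D), -1)))
Mul(Add(15533, 5553), Pow(Add(Pow(Add(4593, Function('c')(Function('E')(12, -9))), Rational(1, 2)), 30948), -1)) = Mul(Add(15533, 5553), Pow(Add(Pow(Add(4593, Mul(2, Add(-10, 12, -9), Pow(Add(-6, Add(-10, 12, -9)), -1))), Rational(1, 2)), 30948), -1)) = Mul(21086, Pow(Add(Pow(Add(4593, Mul(2, -7, Pow(Add(-6, -7), -1))), Rational(1, 2)), 30948), -1)) = Mul(21086, Pow(Add(Pow(Add(4593, Mul(2, -7, Pow(-13, -1))), Rational(1, 2)), 30948), -1)) = Mul(21086, Pow(Add(Pow(Add(4593, Mul(2, -7, Rational(-1, 13))), Rational(1, 2)), 30948), -1)) = Mul(21086, Pow(Add(Pow(Add(4593, Rational(14, 13)), Rational(1, 2)), 30948), -1)) = Mul(21086, Pow(Add(Pow(Rational(59723, 13), Rational(1, 2)), 30948), -1)) = Mul(21086, Pow(Add(Mul(Rational(1, 13), Pow(776399, Rational(1, 2))), 30948), -1)) = Mul(21086, Pow(Add(30948, Mul(Rational(1, 13), Pow(776399, Rational(1, 2)))), -1))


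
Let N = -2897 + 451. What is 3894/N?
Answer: -1947/1223 ≈ -1.5920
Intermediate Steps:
N = -2446
3894/N = 3894/(-2446) = 3894*(-1/2446) = -1947/1223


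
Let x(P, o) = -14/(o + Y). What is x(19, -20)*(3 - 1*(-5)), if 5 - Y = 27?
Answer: 8/3 ≈ 2.6667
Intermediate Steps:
Y = -22 (Y = 5 - 1*27 = 5 - 27 = -22)
x(P, o) = -14/(-22 + o) (x(P, o) = -14/(o - 22) = -14/(-22 + o))
x(19, -20)*(3 - 1*(-5)) = (-14/(-22 - 20))*(3 - 1*(-5)) = (-14/(-42))*(3 + 5) = -14*(-1/42)*8 = (⅓)*8 = 8/3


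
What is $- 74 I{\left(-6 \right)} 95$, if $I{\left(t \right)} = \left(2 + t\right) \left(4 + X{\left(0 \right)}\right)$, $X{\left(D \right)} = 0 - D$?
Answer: $112480$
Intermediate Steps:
$X{\left(D \right)} = - D$
$I{\left(t \right)} = 8 + 4 t$ ($I{\left(t \right)} = \left(2 + t\right) \left(4 - 0\right) = \left(2 + t\right) \left(4 + 0\right) = \left(2 + t\right) 4 = 8 + 4 t$)
$- 74 I{\left(-6 \right)} 95 = - 74 \left(8 + 4 \left(-6\right)\right) 95 = - 74 \left(8 - 24\right) 95 = \left(-74\right) \left(-16\right) 95 = 1184 \cdot 95 = 112480$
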